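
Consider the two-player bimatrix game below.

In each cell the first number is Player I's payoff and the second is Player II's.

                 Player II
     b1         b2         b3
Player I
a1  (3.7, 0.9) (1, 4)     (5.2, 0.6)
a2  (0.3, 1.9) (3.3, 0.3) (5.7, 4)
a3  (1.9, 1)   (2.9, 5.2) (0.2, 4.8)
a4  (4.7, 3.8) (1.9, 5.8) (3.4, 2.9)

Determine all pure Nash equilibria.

Pure NE: (a2, b3)

Player I against b1: payoffs 3.7, 0.3, 1.9, 4.7 → best response a4.
Player I against b2: payoffs 1, 3.3, 2.9, 1.9 → best response a2.
Player I against b3: payoffs 5.2, 5.7, 0.2, 3.4 → best response a2.
Player II against a1: payoffs 0.9, 4, 0.6 → best response b2.
Player II against a2: payoffs 1.9, 0.3, 4 → best response b3.
Player II against a3: payoffs 1, 5.2, 4.8 → best response b2.
Player II against a4: payoffs 3.8, 5.8, 2.9 → best response b2.
Mutual best responses: (a2, b3).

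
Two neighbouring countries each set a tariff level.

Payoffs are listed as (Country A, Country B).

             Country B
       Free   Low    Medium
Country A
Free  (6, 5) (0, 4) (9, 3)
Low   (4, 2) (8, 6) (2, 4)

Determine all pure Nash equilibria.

(Free, Free), (Low, Low)

Check each profile: it is a Nash equilibrium iff no player can strictly gain by switching unilaterally.
(Free, Free): Country A gets 6, best alternative 4; Country B gets 5, best alternative 4. No profitable deviation — NE.
(Free, Low): Country A can switch to Low (0 → 8). Not NE.
(Free, Medium): Country B can switch to Free (3 → 5). Not NE.
(Low, Free): Country A can switch to Free (4 → 6). Not NE.
(Low, Low): Country A gets 8, best alternative 0; Country B gets 6, best alternative 4. No profitable deviation — NE.
(Low, Medium): Country A can switch to Free (2 → 9). Not NE.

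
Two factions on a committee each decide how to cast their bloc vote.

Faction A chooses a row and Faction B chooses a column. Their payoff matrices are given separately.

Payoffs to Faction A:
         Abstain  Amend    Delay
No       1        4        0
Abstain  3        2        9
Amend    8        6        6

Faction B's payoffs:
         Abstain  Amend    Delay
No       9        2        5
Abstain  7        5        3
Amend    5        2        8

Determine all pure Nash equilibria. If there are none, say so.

Faction A against Abstain: payoffs 1, 3, 8 → best response Amend.
Faction A against Amend: payoffs 4, 2, 6 → best response Amend.
Faction A against Delay: payoffs 0, 9, 6 → best response Abstain.
Faction B against No: payoffs 9, 2, 5 → best response Abstain.
Faction B against Abstain: payoffs 7, 5, 3 → best response Abstain.
Faction B against Amend: payoffs 5, 2, 8 → best response Delay.
No profile is a mutual best response for all players.

This game has no pure Nash equilibrium.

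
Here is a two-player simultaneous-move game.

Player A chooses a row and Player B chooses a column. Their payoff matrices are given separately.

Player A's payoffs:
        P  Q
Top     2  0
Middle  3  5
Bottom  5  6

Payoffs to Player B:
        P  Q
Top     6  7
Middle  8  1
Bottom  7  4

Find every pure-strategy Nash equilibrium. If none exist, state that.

(Top, P): Player A can switch to Middle (2 → 3). Not NE.
(Top, Q): Player A can switch to Middle (0 → 5). Not NE.
(Middle, P): Player A can switch to Bottom (3 → 5). Not NE.
(Middle, Q): Player A can switch to Bottom (5 → 6). Not NE.
(Bottom, P): Player A gets 5, best alternative 3; Player B gets 7, best alternative 4. No profitable deviation — NE.
(Bottom, Q): Player B can switch to P (4 → 7). Not NE.

The unique pure-strategy Nash equilibrium is (Bottom, P).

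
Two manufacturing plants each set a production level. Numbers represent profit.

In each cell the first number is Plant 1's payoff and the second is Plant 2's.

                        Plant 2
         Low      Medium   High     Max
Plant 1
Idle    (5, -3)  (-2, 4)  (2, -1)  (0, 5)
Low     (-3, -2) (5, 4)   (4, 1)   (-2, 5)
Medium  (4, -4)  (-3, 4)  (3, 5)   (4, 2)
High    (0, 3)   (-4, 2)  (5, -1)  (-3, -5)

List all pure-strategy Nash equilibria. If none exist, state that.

Plant 1 against Low: payoffs 5, -3, 4, 0 → best response Idle.
Plant 1 against Medium: payoffs -2, 5, -3, -4 → best response Low.
Plant 1 against High: payoffs 2, 4, 3, 5 → best response High.
Plant 1 against Max: payoffs 0, -2, 4, -3 → best response Medium.
Plant 2 against Idle: payoffs -3, 4, -1, 5 → best response Max.
Plant 2 against Low: payoffs -2, 4, 1, 5 → best response Max.
Plant 2 against Medium: payoffs -4, 4, 5, 2 → best response High.
Plant 2 against High: payoffs 3, 2, -1, -5 → best response Low.
No profile is a mutual best response for all players.

This game has no pure Nash equilibrium.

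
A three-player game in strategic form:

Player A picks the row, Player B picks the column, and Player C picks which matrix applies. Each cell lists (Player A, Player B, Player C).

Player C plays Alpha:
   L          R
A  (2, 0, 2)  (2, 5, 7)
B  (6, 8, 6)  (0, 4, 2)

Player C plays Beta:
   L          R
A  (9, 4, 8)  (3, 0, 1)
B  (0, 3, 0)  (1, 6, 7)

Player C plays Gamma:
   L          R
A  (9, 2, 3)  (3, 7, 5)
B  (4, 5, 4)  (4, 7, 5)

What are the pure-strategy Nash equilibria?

Player A against (L, Alpha): payoffs 2, 6 → best response B.
Player A against (L, Beta): payoffs 9, 0 → best response A.
Player A against (L, Gamma): payoffs 9, 4 → best response A.
Player A against (R, Alpha): payoffs 2, 0 → best response A.
Player A against (R, Beta): payoffs 3, 1 → best response A.
Player A against (R, Gamma): payoffs 3, 4 → best response B.
Player B against (A, Alpha): payoffs 0, 5 → best response R.
Player B against (A, Beta): payoffs 4, 0 → best response L.
Player B against (A, Gamma): payoffs 2, 7 → best response R.
Player B against (B, Alpha): payoffs 8, 4 → best response L.
Player B against (B, Beta): payoffs 3, 6 → best response R.
Player B against (B, Gamma): payoffs 5, 7 → best response R.
Player C against (A, L): payoffs 2, 8, 3 → best response Beta.
Player C against (A, R): payoffs 7, 1, 5 → best response Alpha.
Player C against (B, L): payoffs 6, 0, 4 → best response Alpha.
Player C against (B, R): payoffs 2, 7, 5 → best response Beta.
Mutual best responses: (A, L, Beta); (A, R, Alpha); (B, L, Alpha).

The pure Nash equilibria are (A, L, Beta), (A, R, Alpha), (B, L, Alpha).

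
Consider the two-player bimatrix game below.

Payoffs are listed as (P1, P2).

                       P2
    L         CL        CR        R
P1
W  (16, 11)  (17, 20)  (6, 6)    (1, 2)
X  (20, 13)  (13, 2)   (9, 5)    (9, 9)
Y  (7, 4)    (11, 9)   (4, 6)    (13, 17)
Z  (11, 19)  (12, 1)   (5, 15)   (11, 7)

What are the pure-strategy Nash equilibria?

For each player, find the best response to each opponent profile; mutual best responses are the pure NE.
P1 against L: payoffs 16, 20, 7, 11 → best response X.
P1 against CL: payoffs 17, 13, 11, 12 → best response W.
P1 against CR: payoffs 6, 9, 4, 5 → best response X.
P1 against R: payoffs 1, 9, 13, 11 → best response Y.
P2 against W: payoffs 11, 20, 6, 2 → best response CL.
P2 against X: payoffs 13, 2, 5, 9 → best response L.
P2 against Y: payoffs 4, 9, 6, 17 → best response R.
P2 against Z: payoffs 19, 1, 15, 7 → best response L.
Mutual best responses: (W, CL); (X, L); (Y, R).

Pure-strategy Nash equilibria: (W, CL) and (X, L) and (Y, R)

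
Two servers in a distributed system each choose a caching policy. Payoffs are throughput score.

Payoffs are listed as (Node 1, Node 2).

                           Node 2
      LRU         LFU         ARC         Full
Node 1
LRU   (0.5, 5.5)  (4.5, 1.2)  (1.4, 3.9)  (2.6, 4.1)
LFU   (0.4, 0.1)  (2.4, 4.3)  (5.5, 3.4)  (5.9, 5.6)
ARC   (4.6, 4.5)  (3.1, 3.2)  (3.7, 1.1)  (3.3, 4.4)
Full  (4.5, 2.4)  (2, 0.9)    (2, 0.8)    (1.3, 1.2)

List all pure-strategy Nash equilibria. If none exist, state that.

For each player, find the best response to each opponent profile; mutual best responses are the pure NE.
Node 1 against LRU: payoffs 0.5, 0.4, 4.6, 4.5 → best response ARC.
Node 1 against LFU: payoffs 4.5, 2.4, 3.1, 2 → best response LRU.
Node 1 against ARC: payoffs 1.4, 5.5, 3.7, 2 → best response LFU.
Node 1 against Full: payoffs 2.6, 5.9, 3.3, 1.3 → best response LFU.
Node 2 against LRU: payoffs 5.5, 1.2, 3.9, 4.1 → best response LRU.
Node 2 against LFU: payoffs 0.1, 4.3, 3.4, 5.6 → best response Full.
Node 2 against ARC: payoffs 4.5, 3.2, 1.1, 4.4 → best response LRU.
Node 2 against Full: payoffs 2.4, 0.9, 0.8, 1.2 → best response LRU.
Mutual best responses: (LFU, Full); (ARC, LRU).

Pure-strategy Nash equilibria: (LFU, Full) and (ARC, LRU)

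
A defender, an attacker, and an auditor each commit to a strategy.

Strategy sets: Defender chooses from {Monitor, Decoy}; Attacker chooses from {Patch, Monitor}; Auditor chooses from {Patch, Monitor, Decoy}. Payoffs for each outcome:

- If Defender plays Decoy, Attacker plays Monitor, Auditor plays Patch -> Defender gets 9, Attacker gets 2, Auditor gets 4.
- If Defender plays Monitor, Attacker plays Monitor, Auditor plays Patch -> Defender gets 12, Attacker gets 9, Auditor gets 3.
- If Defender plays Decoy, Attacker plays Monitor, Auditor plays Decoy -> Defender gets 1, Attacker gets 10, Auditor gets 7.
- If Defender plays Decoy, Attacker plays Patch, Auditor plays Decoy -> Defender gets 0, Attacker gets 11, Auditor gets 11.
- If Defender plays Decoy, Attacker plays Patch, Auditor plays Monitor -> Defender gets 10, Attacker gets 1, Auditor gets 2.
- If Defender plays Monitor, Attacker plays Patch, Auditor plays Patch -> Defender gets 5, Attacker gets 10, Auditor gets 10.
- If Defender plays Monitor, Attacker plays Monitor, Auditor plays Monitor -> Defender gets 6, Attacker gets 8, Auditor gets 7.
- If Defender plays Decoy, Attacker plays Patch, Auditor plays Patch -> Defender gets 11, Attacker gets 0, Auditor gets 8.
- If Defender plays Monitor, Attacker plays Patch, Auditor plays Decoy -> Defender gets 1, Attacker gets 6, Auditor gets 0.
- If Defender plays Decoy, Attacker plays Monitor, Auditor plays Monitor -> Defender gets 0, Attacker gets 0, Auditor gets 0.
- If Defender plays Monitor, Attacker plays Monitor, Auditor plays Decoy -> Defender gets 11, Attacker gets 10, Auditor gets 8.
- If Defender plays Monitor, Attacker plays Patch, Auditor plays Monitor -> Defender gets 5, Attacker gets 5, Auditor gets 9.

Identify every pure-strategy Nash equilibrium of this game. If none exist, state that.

For each player, find the best response to each opponent profile; mutual best responses are the pure NE.
Defender against (Patch, Patch): payoffs 5, 11 → best response Decoy.
Defender against (Patch, Monitor): payoffs 5, 10 → best response Decoy.
Defender against (Patch, Decoy): payoffs 1, 0 → best response Monitor.
Defender against (Monitor, Patch): payoffs 12, 9 → best response Monitor.
Defender against (Monitor, Monitor): payoffs 6, 0 → best response Monitor.
Defender against (Monitor, Decoy): payoffs 11, 1 → best response Monitor.
Attacker against (Monitor, Patch): payoffs 10, 9 → best response Patch.
Attacker against (Monitor, Monitor): payoffs 5, 8 → best response Monitor.
Attacker against (Monitor, Decoy): payoffs 6, 10 → best response Monitor.
Attacker against (Decoy, Patch): payoffs 0, 2 → best response Monitor.
Attacker against (Decoy, Monitor): payoffs 1, 0 → best response Patch.
Attacker against (Decoy, Decoy): payoffs 11, 10 → best response Patch.
Auditor against (Monitor, Patch): payoffs 10, 9, 0 → best response Patch.
Auditor against (Monitor, Monitor): payoffs 3, 7, 8 → best response Decoy.
Auditor against (Decoy, Patch): payoffs 8, 2, 11 → best response Decoy.
Auditor against (Decoy, Monitor): payoffs 4, 0, 7 → best response Decoy.
Mutual best responses: (Monitor, Monitor, Decoy).

Pure NE: (Monitor, Monitor, Decoy)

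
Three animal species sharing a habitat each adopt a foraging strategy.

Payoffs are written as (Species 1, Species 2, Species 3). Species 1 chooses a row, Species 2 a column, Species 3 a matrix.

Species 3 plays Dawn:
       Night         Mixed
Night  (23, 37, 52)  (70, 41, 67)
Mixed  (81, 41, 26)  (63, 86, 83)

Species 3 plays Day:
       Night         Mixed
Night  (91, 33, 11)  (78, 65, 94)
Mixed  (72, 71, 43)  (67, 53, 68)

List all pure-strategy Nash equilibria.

(Night, Mixed, Day)

Species 1 against (Night, Dawn): payoffs 23, 81 → best response Mixed.
Species 1 against (Night, Day): payoffs 91, 72 → best response Night.
Species 1 against (Mixed, Dawn): payoffs 70, 63 → best response Night.
Species 1 against (Mixed, Day): payoffs 78, 67 → best response Night.
Species 2 against (Night, Dawn): payoffs 37, 41 → best response Mixed.
Species 2 against (Night, Day): payoffs 33, 65 → best response Mixed.
Species 2 against (Mixed, Dawn): payoffs 41, 86 → best response Mixed.
Species 2 against (Mixed, Day): payoffs 71, 53 → best response Night.
Species 3 against (Night, Night): payoffs 52, 11 → best response Dawn.
Species 3 against (Night, Mixed): payoffs 67, 94 → best response Day.
Species 3 against (Mixed, Night): payoffs 26, 43 → best response Day.
Species 3 against (Mixed, Mixed): payoffs 83, 68 → best response Dawn.
Mutual best responses: (Night, Mixed, Day).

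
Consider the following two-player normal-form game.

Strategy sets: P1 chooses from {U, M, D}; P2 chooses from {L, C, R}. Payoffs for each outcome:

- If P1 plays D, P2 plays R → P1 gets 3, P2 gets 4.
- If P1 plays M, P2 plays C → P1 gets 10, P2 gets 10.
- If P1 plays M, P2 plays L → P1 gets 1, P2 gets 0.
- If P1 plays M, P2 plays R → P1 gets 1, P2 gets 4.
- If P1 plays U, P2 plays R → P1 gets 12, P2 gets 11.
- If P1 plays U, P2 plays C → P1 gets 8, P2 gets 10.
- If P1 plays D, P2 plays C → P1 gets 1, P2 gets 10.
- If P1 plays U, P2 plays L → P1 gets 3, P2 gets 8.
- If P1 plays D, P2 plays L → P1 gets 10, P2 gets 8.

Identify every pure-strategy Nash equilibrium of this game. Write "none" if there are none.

(U, L): P1 can switch to D (3 → 10). Not NE.
(U, C): P1 can switch to M (8 → 10). Not NE.
(U, R): P1 gets 12, best alternative 3; P2 gets 11, best alternative 10. No profitable deviation — NE.
(M, L): P1 can switch to U (1 → 3). Not NE.
(M, C): P1 gets 10, best alternative 8; P2 gets 10, best alternative 4. No profitable deviation — NE.
(M, R): P1 can switch to U (1 → 12). Not NE.
(D, L): P2 can switch to C (8 → 10). Not NE.
(D, C): P1 can switch to U (1 → 8). Not NE.
(D, R): P1 can switch to U (3 → 12). Not NE.

The pure Nash equilibria are (U, R), (M, C).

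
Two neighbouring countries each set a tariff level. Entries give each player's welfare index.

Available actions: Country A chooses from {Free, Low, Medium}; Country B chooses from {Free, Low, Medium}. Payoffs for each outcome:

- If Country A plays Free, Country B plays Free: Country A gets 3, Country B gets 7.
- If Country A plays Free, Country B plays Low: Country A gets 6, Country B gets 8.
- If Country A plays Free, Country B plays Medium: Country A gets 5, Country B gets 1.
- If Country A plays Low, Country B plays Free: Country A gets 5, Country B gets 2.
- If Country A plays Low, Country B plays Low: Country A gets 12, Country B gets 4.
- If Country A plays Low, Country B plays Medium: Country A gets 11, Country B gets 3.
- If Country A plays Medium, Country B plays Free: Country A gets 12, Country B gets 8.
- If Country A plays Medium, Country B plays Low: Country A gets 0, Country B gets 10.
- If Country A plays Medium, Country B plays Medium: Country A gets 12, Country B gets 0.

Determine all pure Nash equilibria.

(Free, Free): Country A can switch to Low (3 → 5). Not NE.
(Free, Low): Country A can switch to Low (6 → 12). Not NE.
(Free, Medium): Country A can switch to Low (5 → 11). Not NE.
(Low, Free): Country A can switch to Medium (5 → 12). Not NE.
(Low, Low): Country A gets 12, best alternative 6; Country B gets 4, best alternative 3. No profitable deviation — NE.
(Low, Medium): Country A can switch to Medium (11 → 12). Not NE.
(Medium, Free): Country B can switch to Low (8 → 10). Not NE.
(The remaining 2 profiles each have a profitable deviation by the same check.)

Pure NE: (Low, Low)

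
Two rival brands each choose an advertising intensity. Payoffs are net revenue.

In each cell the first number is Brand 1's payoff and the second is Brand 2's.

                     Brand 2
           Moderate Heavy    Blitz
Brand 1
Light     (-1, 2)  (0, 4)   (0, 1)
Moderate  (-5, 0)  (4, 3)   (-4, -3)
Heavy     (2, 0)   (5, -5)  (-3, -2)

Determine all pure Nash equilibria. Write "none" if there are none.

(Heavy, Moderate)

Mark each player's best response to every combination of opponents' strategies; a profile where every player is best-responding is a pure Nash equilibrium.
Brand 1 against Moderate: payoffs -1, -5, 2 → best response Heavy.
Brand 1 against Heavy: payoffs 0, 4, 5 → best response Heavy.
Brand 1 against Blitz: payoffs 0, -4, -3 → best response Light.
Brand 2 against Light: payoffs 2, 4, 1 → best response Heavy.
Brand 2 against Moderate: payoffs 0, 3, -3 → best response Heavy.
Brand 2 against Heavy: payoffs 0, -5, -2 → best response Moderate.
Mutual best responses: (Heavy, Moderate).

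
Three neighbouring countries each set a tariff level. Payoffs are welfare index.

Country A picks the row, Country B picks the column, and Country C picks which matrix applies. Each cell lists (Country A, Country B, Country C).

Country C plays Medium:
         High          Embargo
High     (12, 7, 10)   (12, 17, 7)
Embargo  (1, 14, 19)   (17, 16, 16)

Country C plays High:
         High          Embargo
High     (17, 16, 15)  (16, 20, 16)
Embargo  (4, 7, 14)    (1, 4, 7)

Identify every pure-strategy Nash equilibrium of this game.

(High, High, Medium): Country B can switch to Embargo (7 → 17). Not NE.
(High, High, High): Country B can switch to Embargo (16 → 20). Not NE.
(High, Embargo, Medium): Country A can switch to Embargo (12 → 17). Not NE.
(High, Embargo, High): Country A gets 16, best alternative 1; Country B gets 20, best alternative 16; Country C gets 16, best alternative 7. No profitable deviation — NE.
(Embargo, High, Medium): Country A can switch to High (1 → 12). Not NE.
(Embargo, High, High): Country A can switch to High (4 → 17). Not NE.
(Embargo, Embargo, Medium): Country A gets 17, best alternative 12; Country B gets 16, best alternative 14; Country C gets 16, best alternative 7. No profitable deviation — NE.
(Embargo, Embargo, High): Country A can switch to High (1 → 16). Not NE.

Pure-strategy Nash equilibria: (High, Embargo, High), (Embargo, Embargo, Medium)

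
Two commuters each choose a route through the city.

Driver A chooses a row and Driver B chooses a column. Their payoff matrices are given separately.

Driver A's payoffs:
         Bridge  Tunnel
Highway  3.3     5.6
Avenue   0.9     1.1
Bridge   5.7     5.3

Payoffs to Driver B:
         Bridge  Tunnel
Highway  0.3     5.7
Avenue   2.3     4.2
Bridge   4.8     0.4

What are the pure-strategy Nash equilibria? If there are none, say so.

Check each profile: it is a Nash equilibrium iff no player can strictly gain by switching unilaterally.
(Highway, Bridge): Driver A can switch to Bridge (3.3 → 5.7). Not NE.
(Highway, Tunnel): Driver A gets 5.6, best alternative 5.3; Driver B gets 5.7, best alternative 0.3. No profitable deviation — NE.
(Avenue, Bridge): Driver A can switch to Highway (0.9 → 3.3). Not NE.
(Avenue, Tunnel): Driver A can switch to Highway (1.1 → 5.6). Not NE.
(Bridge, Bridge): Driver A gets 5.7, best alternative 3.3; Driver B gets 4.8, best alternative 0.4. No profitable deviation — NE.
(Bridge, Tunnel): Driver A can switch to Highway (5.3 → 5.6). Not NE.

(Highway, Tunnel), (Bridge, Bridge)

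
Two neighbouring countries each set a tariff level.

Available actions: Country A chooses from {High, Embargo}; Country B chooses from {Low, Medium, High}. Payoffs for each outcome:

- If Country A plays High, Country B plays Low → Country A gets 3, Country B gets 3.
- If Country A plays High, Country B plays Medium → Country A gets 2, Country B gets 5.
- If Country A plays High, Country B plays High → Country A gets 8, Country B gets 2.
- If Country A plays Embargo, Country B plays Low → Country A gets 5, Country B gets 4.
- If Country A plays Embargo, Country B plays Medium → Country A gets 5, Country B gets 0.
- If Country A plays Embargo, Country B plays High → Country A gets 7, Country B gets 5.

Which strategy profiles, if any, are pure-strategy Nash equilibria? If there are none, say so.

Country A against Low: payoffs 3, 5 → best response Embargo.
Country A against Medium: payoffs 2, 5 → best response Embargo.
Country A against High: payoffs 8, 7 → best response High.
Country B against High: payoffs 3, 5, 2 → best response Medium.
Country B against Embargo: payoffs 4, 0, 5 → best response High.
No profile is a mutual best response for all players.

This game has no pure Nash equilibrium.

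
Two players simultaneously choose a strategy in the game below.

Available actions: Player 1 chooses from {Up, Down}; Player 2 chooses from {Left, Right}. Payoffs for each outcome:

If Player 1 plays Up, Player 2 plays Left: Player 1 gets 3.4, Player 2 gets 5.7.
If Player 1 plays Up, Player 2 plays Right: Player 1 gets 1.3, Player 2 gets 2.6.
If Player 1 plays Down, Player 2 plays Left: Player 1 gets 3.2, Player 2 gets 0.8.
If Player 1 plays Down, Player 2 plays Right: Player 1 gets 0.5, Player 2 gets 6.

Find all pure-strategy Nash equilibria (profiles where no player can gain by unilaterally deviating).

(Up, Left): Player 1 gets 3.4, best alternative 3.2; Player 2 gets 5.7, best alternative 2.6. No profitable deviation — NE.
(Up, Right): Player 2 can switch to Left (2.6 → 5.7). Not NE.
(Down, Left): Player 1 can switch to Up (3.2 → 3.4). Not NE.
(Down, Right): Player 1 can switch to Up (0.5 → 1.3). Not NE.

(Up, Left)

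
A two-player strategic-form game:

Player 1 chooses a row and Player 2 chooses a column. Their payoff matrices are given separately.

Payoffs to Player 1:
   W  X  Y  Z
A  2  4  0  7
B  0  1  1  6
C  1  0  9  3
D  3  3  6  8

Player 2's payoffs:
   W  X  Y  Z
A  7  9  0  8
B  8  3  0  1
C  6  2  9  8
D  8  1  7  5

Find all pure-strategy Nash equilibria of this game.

Pure-strategy Nash equilibria: (A, X) and (C, Y) and (D, W)

Player 1 against W: payoffs 2, 0, 1, 3 → best response D.
Player 1 against X: payoffs 4, 1, 0, 3 → best response A.
Player 1 against Y: payoffs 0, 1, 9, 6 → best response C.
Player 1 against Z: payoffs 7, 6, 3, 8 → best response D.
Player 2 against A: payoffs 7, 9, 0, 8 → best response X.
Player 2 against B: payoffs 8, 3, 0, 1 → best response W.
Player 2 against C: payoffs 6, 2, 9, 8 → best response Y.
Player 2 against D: payoffs 8, 1, 7, 5 → best response W.
Mutual best responses: (A, X); (C, Y); (D, W).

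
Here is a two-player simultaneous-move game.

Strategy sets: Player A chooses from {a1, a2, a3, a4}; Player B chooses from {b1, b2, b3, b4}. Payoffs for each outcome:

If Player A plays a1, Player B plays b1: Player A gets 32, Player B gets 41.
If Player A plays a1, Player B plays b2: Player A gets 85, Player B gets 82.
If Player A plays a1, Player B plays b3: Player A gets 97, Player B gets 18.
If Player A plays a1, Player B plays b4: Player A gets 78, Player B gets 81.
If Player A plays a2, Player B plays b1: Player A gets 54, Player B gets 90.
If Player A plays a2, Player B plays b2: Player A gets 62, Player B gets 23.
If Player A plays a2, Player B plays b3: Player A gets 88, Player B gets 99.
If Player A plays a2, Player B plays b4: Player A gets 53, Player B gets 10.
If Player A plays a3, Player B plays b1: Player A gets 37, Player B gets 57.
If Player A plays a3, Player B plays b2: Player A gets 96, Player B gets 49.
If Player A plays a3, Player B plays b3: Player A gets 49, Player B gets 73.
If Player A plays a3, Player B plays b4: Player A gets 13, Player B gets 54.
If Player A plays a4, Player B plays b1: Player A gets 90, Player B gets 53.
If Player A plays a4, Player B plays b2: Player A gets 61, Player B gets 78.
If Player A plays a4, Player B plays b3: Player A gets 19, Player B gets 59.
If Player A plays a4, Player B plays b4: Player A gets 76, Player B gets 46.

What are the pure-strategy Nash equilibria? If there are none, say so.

Player A against b1: payoffs 32, 54, 37, 90 → best response a4.
Player A against b2: payoffs 85, 62, 96, 61 → best response a3.
Player A against b3: payoffs 97, 88, 49, 19 → best response a1.
Player A against b4: payoffs 78, 53, 13, 76 → best response a1.
Player B against a1: payoffs 41, 82, 18, 81 → best response b2.
Player B against a2: payoffs 90, 23, 99, 10 → best response b3.
Player B against a3: payoffs 57, 49, 73, 54 → best response b3.
Player B against a4: payoffs 53, 78, 59, 46 → best response b2.
No profile is a mutual best response for all players.

There is no pure-strategy Nash equilibrium.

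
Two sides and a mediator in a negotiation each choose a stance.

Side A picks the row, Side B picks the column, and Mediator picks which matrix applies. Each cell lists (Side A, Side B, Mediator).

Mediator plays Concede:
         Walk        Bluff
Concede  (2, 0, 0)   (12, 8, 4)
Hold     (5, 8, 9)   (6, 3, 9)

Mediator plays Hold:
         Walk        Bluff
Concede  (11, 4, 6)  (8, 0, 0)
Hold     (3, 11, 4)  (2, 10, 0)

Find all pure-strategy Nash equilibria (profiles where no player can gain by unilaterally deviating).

Side A against (Walk, Concede): payoffs 2, 5 → best response Hold.
Side A against (Walk, Hold): payoffs 11, 3 → best response Concede.
Side A against (Bluff, Concede): payoffs 12, 6 → best response Concede.
Side A against (Bluff, Hold): payoffs 8, 2 → best response Concede.
Side B against (Concede, Concede): payoffs 0, 8 → best response Bluff.
Side B against (Concede, Hold): payoffs 4, 0 → best response Walk.
Side B against (Hold, Concede): payoffs 8, 3 → best response Walk.
Side B against (Hold, Hold): payoffs 11, 10 → best response Walk.
Mediator against (Concede, Walk): payoffs 0, 6 → best response Hold.
Mediator against (Concede, Bluff): payoffs 4, 0 → best response Concede.
Mediator against (Hold, Walk): payoffs 9, 4 → best response Concede.
Mediator against (Hold, Bluff): payoffs 9, 0 → best response Concede.
Mutual best responses: (Concede, Walk, Hold); (Concede, Bluff, Concede); (Hold, Walk, Concede).

The pure Nash equilibria are (Concede, Walk, Hold); (Concede, Bluff, Concede); (Hold, Walk, Concede).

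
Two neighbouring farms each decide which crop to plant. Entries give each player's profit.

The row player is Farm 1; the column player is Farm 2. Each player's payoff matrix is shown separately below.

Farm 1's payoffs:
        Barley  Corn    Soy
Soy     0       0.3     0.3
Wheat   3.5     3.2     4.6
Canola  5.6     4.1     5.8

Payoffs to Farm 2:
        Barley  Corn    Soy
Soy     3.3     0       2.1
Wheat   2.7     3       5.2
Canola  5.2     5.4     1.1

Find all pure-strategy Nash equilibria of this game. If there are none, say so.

(Soy, Barley): Farm 1 can switch to Wheat (0 → 3.5). Not NE.
(Soy, Corn): Farm 1 can switch to Wheat (0.3 → 3.2). Not NE.
(Soy, Soy): Farm 1 can switch to Wheat (0.3 → 4.6). Not NE.
(Wheat, Barley): Farm 1 can switch to Canola (3.5 → 5.6). Not NE.
(Wheat, Corn): Farm 1 can switch to Canola (3.2 → 4.1). Not NE.
(Wheat, Soy): Farm 1 can switch to Canola (4.6 → 5.8). Not NE.
(Canola, Barley): Farm 2 can switch to Corn (5.2 → 5.4). Not NE.
(Canola, Corn): Farm 1 gets 4.1, best alternative 3.2; Farm 2 gets 5.4, best alternative 5.2. No profitable deviation — NE.
(Canola, Soy): Farm 2 can switch to Barley (1.1 → 5.2). Not NE.

(Canola, Corn)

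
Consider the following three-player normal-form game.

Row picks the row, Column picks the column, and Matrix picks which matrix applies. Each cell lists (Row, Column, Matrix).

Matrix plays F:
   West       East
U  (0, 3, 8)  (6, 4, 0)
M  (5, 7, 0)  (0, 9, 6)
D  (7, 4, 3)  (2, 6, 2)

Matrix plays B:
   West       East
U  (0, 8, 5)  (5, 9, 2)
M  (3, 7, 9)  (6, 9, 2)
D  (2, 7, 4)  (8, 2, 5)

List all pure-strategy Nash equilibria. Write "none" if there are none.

none

Row against (West, F): payoffs 0, 5, 7 → best response D.
Row against (West, B): payoffs 0, 3, 2 → best response M.
Row against (East, F): payoffs 6, 0, 2 → best response U.
Row against (East, B): payoffs 5, 6, 8 → best response D.
Column against (U, F): payoffs 3, 4 → best response East.
Column against (U, B): payoffs 8, 9 → best response East.
Column against (M, F): payoffs 7, 9 → best response East.
Column against (M, B): payoffs 7, 9 → best response East.
Column against (D, F): payoffs 4, 6 → best response East.
Column against (D, B): payoffs 7, 2 → best response West.
Matrix against (U, West): payoffs 8, 5 → best response F.
Matrix against (U, East): payoffs 0, 2 → best response B.
Matrix against (M, West): payoffs 0, 9 → best response B.
Matrix against (M, East): payoffs 6, 2 → best response F.
Matrix against (D, West): payoffs 3, 4 → best response B.
Matrix against (D, East): payoffs 2, 5 → best response B.
No profile is a mutual best response for all players.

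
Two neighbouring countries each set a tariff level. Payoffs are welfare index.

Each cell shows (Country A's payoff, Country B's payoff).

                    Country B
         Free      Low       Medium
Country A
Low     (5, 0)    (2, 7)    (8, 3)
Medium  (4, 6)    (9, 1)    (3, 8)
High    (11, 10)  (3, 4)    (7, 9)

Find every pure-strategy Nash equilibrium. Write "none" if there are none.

(High, Free)

Check each profile: it is a Nash equilibrium iff no player can strictly gain by switching unilaterally.
(Low, Free): Country A can switch to High (5 → 11). Not NE.
(Low, Low): Country A can switch to Medium (2 → 9). Not NE.
(Low, Medium): Country B can switch to Low (3 → 7). Not NE.
(Medium, Free): Country A can switch to Low (4 → 5). Not NE.
(Medium, Low): Country B can switch to Free (1 → 6). Not NE.
(Medium, Medium): Country A can switch to Low (3 → 8). Not NE.
(High, Free): Country A gets 11, best alternative 5; Country B gets 10, best alternative 9. No profitable deviation — NE.
(High, Low): Country A can switch to Medium (3 → 9). Not NE.
(High, Medium): Country A can switch to Low (7 → 8). Not NE.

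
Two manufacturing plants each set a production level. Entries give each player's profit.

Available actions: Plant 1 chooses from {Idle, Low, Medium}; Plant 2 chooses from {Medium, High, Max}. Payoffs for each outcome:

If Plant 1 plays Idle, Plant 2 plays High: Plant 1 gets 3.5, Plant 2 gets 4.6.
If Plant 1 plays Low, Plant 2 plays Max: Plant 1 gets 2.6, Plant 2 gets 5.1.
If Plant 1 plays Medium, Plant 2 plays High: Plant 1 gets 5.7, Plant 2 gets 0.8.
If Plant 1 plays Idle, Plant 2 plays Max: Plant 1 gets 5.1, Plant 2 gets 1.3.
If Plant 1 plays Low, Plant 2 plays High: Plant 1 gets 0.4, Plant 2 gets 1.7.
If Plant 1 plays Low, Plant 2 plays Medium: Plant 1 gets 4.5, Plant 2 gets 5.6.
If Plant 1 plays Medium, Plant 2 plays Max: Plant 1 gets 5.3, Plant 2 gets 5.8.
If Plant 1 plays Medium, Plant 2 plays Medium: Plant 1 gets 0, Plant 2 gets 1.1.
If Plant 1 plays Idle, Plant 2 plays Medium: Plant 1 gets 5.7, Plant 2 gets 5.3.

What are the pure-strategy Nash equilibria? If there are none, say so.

The pure Nash equilibria are (Idle, Medium), (Medium, Max).

Mark each player's best response to every combination of opponents' strategies; a profile where every player is best-responding is a pure Nash equilibrium.
Plant 1 against Medium: payoffs 5.7, 4.5, 0 → best response Idle.
Plant 1 against High: payoffs 3.5, 0.4, 5.7 → best response Medium.
Plant 1 against Max: payoffs 5.1, 2.6, 5.3 → best response Medium.
Plant 2 against Idle: payoffs 5.3, 4.6, 1.3 → best response Medium.
Plant 2 against Low: payoffs 5.6, 1.7, 5.1 → best response Medium.
Plant 2 against Medium: payoffs 1.1, 0.8, 5.8 → best response Max.
Mutual best responses: (Idle, Medium); (Medium, Max).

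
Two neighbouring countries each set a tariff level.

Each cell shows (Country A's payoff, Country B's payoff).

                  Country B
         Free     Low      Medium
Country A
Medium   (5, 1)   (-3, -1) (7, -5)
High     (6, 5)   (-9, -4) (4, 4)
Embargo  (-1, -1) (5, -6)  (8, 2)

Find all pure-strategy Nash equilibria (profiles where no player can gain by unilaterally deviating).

Country A against Free: payoffs 5, 6, -1 → best response High.
Country A against Low: payoffs -3, -9, 5 → best response Embargo.
Country A against Medium: payoffs 7, 4, 8 → best response Embargo.
Country B against Medium: payoffs 1, -1, -5 → best response Free.
Country B against High: payoffs 5, -4, 4 → best response Free.
Country B against Embargo: payoffs -1, -6, 2 → best response Medium.
Mutual best responses: (High, Free); (Embargo, Medium).

(High, Free) and (Embargo, Medium)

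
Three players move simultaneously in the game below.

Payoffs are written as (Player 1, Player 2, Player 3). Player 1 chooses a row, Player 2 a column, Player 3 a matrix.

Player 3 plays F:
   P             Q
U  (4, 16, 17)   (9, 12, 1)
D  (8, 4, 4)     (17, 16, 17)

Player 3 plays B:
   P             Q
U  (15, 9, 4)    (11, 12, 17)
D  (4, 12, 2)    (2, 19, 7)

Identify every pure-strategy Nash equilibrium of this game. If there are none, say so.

The pure Nash equilibria are (U, Q, B), (D, Q, F).

Player 1 against (P, F): payoffs 4, 8 → best response D.
Player 1 against (P, B): payoffs 15, 4 → best response U.
Player 1 against (Q, F): payoffs 9, 17 → best response D.
Player 1 against (Q, B): payoffs 11, 2 → best response U.
Player 2 against (U, F): payoffs 16, 12 → best response P.
Player 2 against (U, B): payoffs 9, 12 → best response Q.
Player 2 against (D, F): payoffs 4, 16 → best response Q.
Player 2 against (D, B): payoffs 12, 19 → best response Q.
Player 3 against (U, P): payoffs 17, 4 → best response F.
Player 3 against (U, Q): payoffs 1, 17 → best response B.
Player 3 against (D, P): payoffs 4, 2 → best response F.
Player 3 against (D, Q): payoffs 17, 7 → best response F.
Mutual best responses: (U, Q, B); (D, Q, F).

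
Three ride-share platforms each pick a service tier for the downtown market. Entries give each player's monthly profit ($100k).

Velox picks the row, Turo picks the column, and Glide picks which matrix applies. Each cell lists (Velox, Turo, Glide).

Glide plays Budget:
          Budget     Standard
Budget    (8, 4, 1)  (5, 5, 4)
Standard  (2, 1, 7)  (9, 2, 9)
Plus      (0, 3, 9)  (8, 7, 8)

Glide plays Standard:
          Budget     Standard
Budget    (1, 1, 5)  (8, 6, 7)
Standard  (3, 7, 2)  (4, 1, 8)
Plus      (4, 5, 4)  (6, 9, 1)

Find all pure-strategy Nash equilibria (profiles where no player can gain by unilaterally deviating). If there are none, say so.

(Budget, Budget, Budget): Turo can switch to Standard (4 → 5). Not NE.
(Budget, Budget, Standard): Velox can switch to Standard (1 → 3). Not NE.
(Budget, Standard, Budget): Velox can switch to Standard (5 → 9). Not NE.
(Budget, Standard, Standard): Velox gets 8, best alternative 6; Turo gets 6, best alternative 1; Glide gets 7, best alternative 4. No profitable deviation — NE.
(Standard, Budget, Budget): Velox can switch to Budget (2 → 8). Not NE.
(Standard, Budget, Standard): Velox can switch to Plus (3 → 4). Not NE.
(Standard, Standard, Budget): Velox gets 9, best alternative 8; Turo gets 2, best alternative 1; Glide gets 9, best alternative 8. No profitable deviation — NE.
(Standard, Standard, Standard): Velox can switch to Budget (4 → 8). Not NE.
(Plus, Budget, Budget): Velox can switch to Budget (0 → 8). Not NE.
(Plus, Budget, Standard): Turo can switch to Standard (5 → 9). Not NE.
(Plus, Standard, Budget): Velox can switch to Standard (8 → 9). Not NE.
(Plus, Standard, Standard): Velox can switch to Budget (6 → 8). Not NE.

The pure Nash equilibria are (Budget, Standard, Standard), (Standard, Standard, Budget).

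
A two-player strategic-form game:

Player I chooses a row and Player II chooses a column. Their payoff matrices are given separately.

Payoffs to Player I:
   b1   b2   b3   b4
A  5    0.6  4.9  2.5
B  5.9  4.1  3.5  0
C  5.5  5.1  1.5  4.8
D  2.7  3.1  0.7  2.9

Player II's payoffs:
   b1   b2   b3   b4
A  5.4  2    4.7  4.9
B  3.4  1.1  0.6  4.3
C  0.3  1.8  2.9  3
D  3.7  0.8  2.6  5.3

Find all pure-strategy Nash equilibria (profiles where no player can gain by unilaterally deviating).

For each strategy profile, look for a profitable unilateral deviation.
(A, b1): Player I can switch to B (5 → 5.9). Not NE.
(A, b2): Player I can switch to B (0.6 → 4.1). Not NE.
(A, b3): Player II can switch to b1 (4.7 → 5.4). Not NE.
(A, b4): Player I can switch to C (2.5 → 4.8). Not NE.
(B, b1): Player II can switch to b4 (3.4 → 4.3). Not NE.
(B, b2): Player I can switch to C (4.1 → 5.1). Not NE.
(C, b4): Player I gets 4.8, best alternative 2.9; Player II gets 3, best alternative 2.9. No profitable deviation — NE.
(The remaining 9 profiles each have a profitable deviation by the same check.)

(C, b4)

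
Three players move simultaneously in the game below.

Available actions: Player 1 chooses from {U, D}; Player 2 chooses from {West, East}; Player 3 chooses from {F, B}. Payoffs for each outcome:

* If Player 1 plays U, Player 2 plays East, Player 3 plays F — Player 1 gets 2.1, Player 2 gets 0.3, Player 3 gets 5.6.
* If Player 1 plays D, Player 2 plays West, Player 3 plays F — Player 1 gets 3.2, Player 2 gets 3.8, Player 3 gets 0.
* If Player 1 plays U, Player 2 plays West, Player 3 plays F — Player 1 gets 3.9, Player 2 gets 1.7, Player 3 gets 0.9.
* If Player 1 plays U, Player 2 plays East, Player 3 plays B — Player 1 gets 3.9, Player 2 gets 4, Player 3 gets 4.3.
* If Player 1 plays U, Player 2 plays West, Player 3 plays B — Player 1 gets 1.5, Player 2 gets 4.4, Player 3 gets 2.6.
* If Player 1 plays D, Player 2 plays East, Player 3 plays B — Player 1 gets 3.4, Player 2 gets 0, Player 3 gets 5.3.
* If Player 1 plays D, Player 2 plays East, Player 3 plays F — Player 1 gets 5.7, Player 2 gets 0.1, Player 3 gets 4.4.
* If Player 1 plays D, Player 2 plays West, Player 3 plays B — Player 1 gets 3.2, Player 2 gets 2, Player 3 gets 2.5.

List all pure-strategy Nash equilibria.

The unique pure-strategy Nash equilibrium is (D, West, B).

Check each profile: it is a Nash equilibrium iff no player can strictly gain by switching unilaterally.
(U, West, F): Player 3 can switch to B (0.9 → 2.6). Not NE.
(U, West, B): Player 1 can switch to D (1.5 → 3.2). Not NE.
(U, East, F): Player 1 can switch to D (2.1 → 5.7). Not NE.
(U, East, B): Player 2 can switch to West (4 → 4.4). Not NE.
(D, West, F): Player 1 can switch to U (3.2 → 3.9). Not NE.
(D, West, B): Player 1 gets 3.2, best alternative 1.5; Player 2 gets 2, best alternative 0; Player 3 gets 2.5, best alternative 0. No profitable deviation — NE.
(D, East, F): Player 2 can switch to West (0.1 → 3.8). Not NE.
(D, East, B): Player 1 can switch to U (3.4 → 3.9). Not NE.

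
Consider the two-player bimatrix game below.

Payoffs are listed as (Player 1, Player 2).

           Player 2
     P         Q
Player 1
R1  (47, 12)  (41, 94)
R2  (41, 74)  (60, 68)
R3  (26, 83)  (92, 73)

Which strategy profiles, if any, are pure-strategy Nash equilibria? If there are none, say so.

Check each profile: it is a Nash equilibrium iff no player can strictly gain by switching unilaterally.
(R1, P): Player 2 can switch to Q (12 → 94). Not NE.
(R1, Q): Player 1 can switch to R2 (41 → 60). Not NE.
(R2, P): Player 1 can switch to R1 (41 → 47). Not NE.
(R2, Q): Player 1 can switch to R3 (60 → 92). Not NE.
(R3, P): Player 1 can switch to R1 (26 → 47). Not NE.
(R3, Q): Player 2 can switch to P (73 → 83). Not NE.

This game has no pure Nash equilibrium.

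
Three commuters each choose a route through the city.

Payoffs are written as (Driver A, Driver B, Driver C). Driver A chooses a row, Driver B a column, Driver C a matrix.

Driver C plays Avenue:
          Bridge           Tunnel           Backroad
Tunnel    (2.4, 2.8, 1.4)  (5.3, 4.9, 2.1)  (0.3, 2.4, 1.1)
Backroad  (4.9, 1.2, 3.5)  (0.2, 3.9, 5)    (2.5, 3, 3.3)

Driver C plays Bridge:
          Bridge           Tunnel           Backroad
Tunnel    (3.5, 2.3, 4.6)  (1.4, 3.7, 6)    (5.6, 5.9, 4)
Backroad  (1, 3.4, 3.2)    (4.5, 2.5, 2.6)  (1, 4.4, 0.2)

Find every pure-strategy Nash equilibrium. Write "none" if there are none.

(Tunnel, Bridge, Avenue): Driver A can switch to Backroad (2.4 → 4.9). Not NE.
(Tunnel, Bridge, Bridge): Driver B can switch to Tunnel (2.3 → 3.7). Not NE.
(Tunnel, Tunnel, Avenue): Driver C can switch to Bridge (2.1 → 6). Not NE.
(Tunnel, Tunnel, Bridge): Driver A can switch to Backroad (1.4 → 4.5). Not NE.
(Tunnel, Backroad, Avenue): Driver A can switch to Backroad (0.3 → 2.5). Not NE.
(Tunnel, Backroad, Bridge): Driver A gets 5.6, best alternative 1; Driver B gets 5.9, best alternative 3.7; Driver C gets 4, best alternative 1.1. No profitable deviation — NE.
(Backroad, Bridge, Avenue): Driver B can switch to Tunnel (1.2 → 3.9). Not NE.
(The remaining 5 profiles each have a profitable deviation by the same check.)

(Tunnel, Backroad, Bridge)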